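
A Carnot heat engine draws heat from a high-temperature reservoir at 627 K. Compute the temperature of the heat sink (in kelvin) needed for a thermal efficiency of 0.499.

T_C ≈ 314 K

From η = 1 − T_C/T_H, T_C = T_H·(1 − η) = 627.00 × (1 − 0.499) = 314 K.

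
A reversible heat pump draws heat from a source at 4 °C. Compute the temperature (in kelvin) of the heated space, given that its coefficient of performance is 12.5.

T_C = 4 °C → 4 + 273.15 = 277.15 K.
COP_HP = T_H/(T_H − T_C) ⇒ T_H = T_C·COP_HP/(COP_HP − 1) = 277.15 × 12.5/(12.5 − 1) = 301 K.

T_H ≈ 301 K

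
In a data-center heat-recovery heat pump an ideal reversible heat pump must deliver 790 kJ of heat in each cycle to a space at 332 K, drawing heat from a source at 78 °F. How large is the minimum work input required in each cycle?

T_C = 78 °F → (78 − 32) × 5/9 = 25.56 °C = 298.71 K.
COP_HP = T_H/(T_H − T_C) = 332.00/33.29 = 9.9716.
W = Q_H/COP_HP = 790/9.9716 = 79.2 kJ.

W_in ≈ 79.2 kJ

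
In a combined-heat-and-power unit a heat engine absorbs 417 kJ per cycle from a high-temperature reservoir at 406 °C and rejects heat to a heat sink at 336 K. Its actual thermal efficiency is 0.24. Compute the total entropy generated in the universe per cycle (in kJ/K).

T_H = 406 °C → 406 + 273.15 = 679.15 K.
W = η·Q_H = 0.24 × 417 = 100.1 kJ, so Q_C = Q_H − W = 316.9 kJ.
Reservoir entropy changes: ΔS_H = −Q_H/T_H = −417/679.15 = -0.6140 kJ/K and ΔS_C = +Q_C/T_C = 316.9/336.00 = 0.9432 kJ/K.
ΔS_univ = −Q_H/T_H + Q_C/T_C = 0.329 kJ/K (> 0, since η = 0.24 < η_Carnot = 0.505).

ΔS_univ ≈ 0.329 kJ/K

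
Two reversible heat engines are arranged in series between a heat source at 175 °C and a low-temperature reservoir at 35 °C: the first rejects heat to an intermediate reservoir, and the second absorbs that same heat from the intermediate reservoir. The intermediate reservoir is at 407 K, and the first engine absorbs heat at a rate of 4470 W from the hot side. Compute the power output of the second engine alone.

T_H = 175 °C → 175 + 273.15 = 448.15 K.
T_C = 35 °C → 35 + 273.15 = 308.15 K.
Heat entering the second stage: Q_m = Q_H·(T_m/T_H) = 4470 × 407.00/448.15 = 4060 W.
Second-stage efficiency η₂ = 1 − T_C/T_m = 1 − 308.15/407.00 = 0.2429, so W₂ = η₂·Q_m = 986.0 W.

Ẇ₂ ≈ 986.0 W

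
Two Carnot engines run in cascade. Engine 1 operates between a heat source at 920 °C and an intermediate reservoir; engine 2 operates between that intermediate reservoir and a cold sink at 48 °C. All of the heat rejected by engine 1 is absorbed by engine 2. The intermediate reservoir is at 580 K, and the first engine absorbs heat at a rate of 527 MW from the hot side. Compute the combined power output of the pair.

Ẇ_total ≈ 385.2 MW

T_H = 920 °C → 920 + 273.15 = 1193.15 K.
T_C = 48 °C → 48 + 273.15 = 321.15 K.
Two reversible stages in series are equivalent to a single Carnot engine between T_H and T_C, so η_total = 1 − T_C/T_H = 1 − 321.15/1193.15 = 0.7308.
W_total = η_total · Q_H = 0.7308 × 527 = 385.2 MW.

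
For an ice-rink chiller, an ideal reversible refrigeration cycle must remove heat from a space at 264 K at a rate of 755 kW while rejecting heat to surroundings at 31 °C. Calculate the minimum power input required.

Ẇ_in ≈ 114.8 kW

T_H = 31 °C → 31 + 273.15 = 304.15 K.
For a reversible refrigerator, COP_R = T_C/(T_H − T_C) = 264.00/40.15 = 6.5753.
W = Q_C/COP_R = 755/6.5753 = 114.8 kW.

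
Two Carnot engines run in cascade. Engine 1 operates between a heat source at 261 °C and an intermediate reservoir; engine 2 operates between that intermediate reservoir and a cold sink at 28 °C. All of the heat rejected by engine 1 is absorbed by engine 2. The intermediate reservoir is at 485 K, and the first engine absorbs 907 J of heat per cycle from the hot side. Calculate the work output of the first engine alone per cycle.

T_H = 261 °C → 261 + 273.15 = 534.15 K.
T_C = 28 °C → 28 + 273.15 = 301.15 K.
First-stage efficiency η₁ = 1 − T_m/T_H = 1 − 485.00/534.15 = 0.0920.
W₁ = η₁·Q_H = 0.0920 × 907 = 83.5 J.

W₁ ≈ 83.5 J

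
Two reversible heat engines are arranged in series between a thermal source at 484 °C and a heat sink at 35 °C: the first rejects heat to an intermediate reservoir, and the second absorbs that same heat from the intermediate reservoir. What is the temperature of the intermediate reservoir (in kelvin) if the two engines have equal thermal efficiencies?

T_m ≈ 483.0 K

T_H = 484 °C → 484 + 273.15 = 757.15 K.
T_C = 35 °C → 35 + 273.15 = 308.15 K.
Equal efficiencies require 1 − T_m/T_H = 1 − T_C/T_m, i.e. T_m/T_H = T_C/T_m, so T_m = √(T_H·T_C) = √(757.15 × 308.15) = 483.0 K.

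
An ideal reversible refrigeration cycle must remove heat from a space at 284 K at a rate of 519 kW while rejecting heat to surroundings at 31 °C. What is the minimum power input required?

Ẇ_in ≈ 36.8 kW

T_H = 31 °C → 31 + 273.15 = 304.15 K.
COP_R = T_C/(T_H − T_C) = 284.00/20.15 = 14.0943.
W = Q_C/COP_R = 519/14.0943 = 36.8 kW.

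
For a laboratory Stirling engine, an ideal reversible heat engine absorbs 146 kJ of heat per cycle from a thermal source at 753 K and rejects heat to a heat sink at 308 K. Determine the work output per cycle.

W ≈ 86.3 kJ

For a reversible engine, η = 1 − T_C/T_H = 1 − 308.00/753.00 = 0.5910.
W = η·Q_H = 0.5910 × 146 = 86.3 kJ.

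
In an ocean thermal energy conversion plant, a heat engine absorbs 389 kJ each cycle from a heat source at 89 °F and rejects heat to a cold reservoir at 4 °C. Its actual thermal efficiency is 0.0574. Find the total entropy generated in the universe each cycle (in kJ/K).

ΔS_univ ≈ 0.0468 kJ/K

T_H = 89 °F → (89 − 32) × 5/9 = 31.67 °C = 304.82 K.
T_C = 4 °C → 4 + 273.15 = 277.15 K.
W = η·Q_H = 0.0574 × 389 = 22.33 kJ, so Q_C = Q_H − W = 366.7 kJ.
Entropy balance on the reservoirs: −Q_H/T_H = -1.276 kJ/K, +Q_C/T_C = 1.323 kJ/K.
ΔS_univ = −Q_H/T_H + Q_C/T_C = 0.0468 kJ/K (> 0, since η = 0.0574 < η_Carnot = 0.091).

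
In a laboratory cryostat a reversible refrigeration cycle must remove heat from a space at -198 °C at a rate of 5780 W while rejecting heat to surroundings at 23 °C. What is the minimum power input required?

T_H = 23 °C → 23 + 273.15 = 296.15 K.
T_C = -198 °C → -198 + 273.15 = 75.15 K.
For a reversible refrigerator, COP_R = T_C/(T_H − T_C) = 75.15/221.00 = 0.3400.
W = Q_C/COP_R = 5780/0.3400 = 17000 W.

Ẇ_in ≈ 17000 W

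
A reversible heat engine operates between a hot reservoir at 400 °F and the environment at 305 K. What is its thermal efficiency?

T_H = 400 °F → (400 − 32) × 5/9 = 204.44 °C = 477.59 K.
For a reversible engine, η = 1 − T_C/T_H = 1 − 305.00/477.59 = 0.361.

η ≈ 0.361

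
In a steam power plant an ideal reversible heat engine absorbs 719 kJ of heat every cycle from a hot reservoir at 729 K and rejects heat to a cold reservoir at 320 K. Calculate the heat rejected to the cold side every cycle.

η_rev = 1 − T_C/T_H = 1 − 320.00/729.00 = 0.5610.
For a reversible cycle Q_C/Q_H = T_C/T_H, so Q_C = 719 × 320.00/729.00 = 316 kJ.

Q_C ≈ 316 kJ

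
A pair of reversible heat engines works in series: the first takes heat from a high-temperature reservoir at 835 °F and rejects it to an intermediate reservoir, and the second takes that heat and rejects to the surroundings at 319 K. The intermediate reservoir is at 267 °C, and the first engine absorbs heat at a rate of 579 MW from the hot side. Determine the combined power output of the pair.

Ẇ_total ≈ 322.2 MW

T_H = 835 °F → (835 − 32) × 5/9 = 446.11 °C = 719.26 K.
Two reversible stages in series are equivalent to a single Carnot engine between T_H and T_C, so η_total = 1 − T_C/T_H = 1 − 319.00/719.26 = 0.5565.
W_total = η_total · Q_H = 0.5565 × 579 = 322.2 MW.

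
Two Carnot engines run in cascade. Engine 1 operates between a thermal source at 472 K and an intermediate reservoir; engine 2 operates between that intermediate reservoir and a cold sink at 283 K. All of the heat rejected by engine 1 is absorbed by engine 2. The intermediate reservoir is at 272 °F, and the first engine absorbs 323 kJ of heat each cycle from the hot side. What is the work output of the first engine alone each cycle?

T_m = 272 °F → (272 − 32) × 5/9 = 133.33 °C = 406.48 K.
First-stage efficiency η₁ = 1 − T_m/T_H = 1 − 406.48/472.00 = 0.1388.
W₁ = η₁·Q_H = 0.1388 × 323 = 44.83 kJ.

W₁ ≈ 44.83 kJ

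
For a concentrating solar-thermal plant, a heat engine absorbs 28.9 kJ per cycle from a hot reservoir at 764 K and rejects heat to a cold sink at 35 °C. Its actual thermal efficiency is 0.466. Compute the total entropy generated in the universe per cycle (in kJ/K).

T_C = 35 °C → 35 + 273.15 = 308.15 K.
W = η·Q_H = 0.466 × 28.9 = 13.47 kJ, so Q_C = Q_H − W = 15.43 kJ.
Entropy balance on the reservoirs: −Q_H/T_H = -0.03783 kJ/K, +Q_C/T_C = 0.05008 kJ/K.
ΔS_univ = −Q_H/T_H + Q_C/T_C = 0.0123 kJ/K (> 0, since η = 0.466 < η_Carnot = 0.597).

ΔS_univ ≈ 0.0123 kJ/K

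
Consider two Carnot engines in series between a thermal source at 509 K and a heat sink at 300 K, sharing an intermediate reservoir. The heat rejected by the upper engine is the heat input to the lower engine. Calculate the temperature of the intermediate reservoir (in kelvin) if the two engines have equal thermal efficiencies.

Equal efficiencies require 1 − T_m/T_H = 1 − T_C/T_m, i.e. T_m/T_H = T_C/T_m, so T_m = √(T_H·T_C) = √(509.00 × 300.00) = 390.8 K.

T_m ≈ 390.8 K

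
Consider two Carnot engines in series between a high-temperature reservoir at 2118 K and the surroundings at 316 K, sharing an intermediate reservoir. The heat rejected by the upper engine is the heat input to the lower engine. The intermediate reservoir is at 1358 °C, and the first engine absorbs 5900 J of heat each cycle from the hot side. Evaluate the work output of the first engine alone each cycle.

W₁ ≈ 1360 J

T_m = 1358 °C → 1358 + 273.15 = 1631.15 K.
First-stage efficiency η₁ = 1 − T_m/T_H = 1 − 1631.15/2118.00 = 0.2299.
W₁ = η₁·Q_H = 0.2299 × 5900 = 1360 J.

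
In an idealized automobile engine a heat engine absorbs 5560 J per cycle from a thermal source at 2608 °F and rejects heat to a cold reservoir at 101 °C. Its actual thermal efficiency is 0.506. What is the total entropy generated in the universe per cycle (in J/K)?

T_H = 2608 °F → (2608 − 32) × 5/9 = 1431.11 °C = 1704.26 K.
T_C = 101 °C → 101 + 273.15 = 374.15 K.
W = η·Q_H = 0.506 × 5560 = 2813 J, so Q_C = Q_H − W = 2747 J.
Entropy balance on the reservoirs: −Q_H/T_H = -3.262 J/K, +Q_C/T_C = 7.341 J/K.
ΔS_univ = −Q_H/T_H + Q_C/T_C = 4.08 J/K (> 0, since η = 0.506 < η_Carnot = 0.780).

ΔS_univ ≈ 4.08 J/K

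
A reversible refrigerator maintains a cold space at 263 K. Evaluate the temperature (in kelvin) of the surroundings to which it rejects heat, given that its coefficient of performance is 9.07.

T_H ≈ 292 K

COP_R = T_C/(T_H − T_C) ⇒ T_H = T_C·(1 + 1/COP_R) = 263.00 × (1 + 1/9.07) = 292 K.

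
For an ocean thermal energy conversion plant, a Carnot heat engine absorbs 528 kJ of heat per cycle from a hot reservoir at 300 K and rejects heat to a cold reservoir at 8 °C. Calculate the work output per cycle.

T_C = 8 °C → 8 + 273.15 = 281.15 K.
Carnot efficiency: η = 1 − T_C/T_H = 1 − 281.15/300.00 = 0.0628.
W = η·Q_H = 0.0628 × 528 = 33.18 kJ.

W ≈ 33.18 kJ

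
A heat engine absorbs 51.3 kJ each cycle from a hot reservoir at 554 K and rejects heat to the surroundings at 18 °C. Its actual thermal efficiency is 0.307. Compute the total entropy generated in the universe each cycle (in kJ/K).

T_C = 18 °C → 18 + 273.15 = 291.15 K.
W = η·Q_H = 0.307 × 51.3 = 15.75 kJ, so Q_C = Q_H − W = 35.55 kJ.
Entropy balance on the reservoirs: −Q_H/T_H = -0.09260 kJ/K, +Q_C/T_C = 0.1221 kJ/K.
ΔS_univ = −Q_H/T_H + Q_C/T_C = 0.02951 kJ/K (> 0, since η = 0.307 < η_Carnot = 0.474).

ΔS_univ ≈ 0.02951 kJ/K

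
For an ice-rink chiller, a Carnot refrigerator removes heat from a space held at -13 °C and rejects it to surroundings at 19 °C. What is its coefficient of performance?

T_H = 19 °C → 19 + 273.15 = 292.15 K.
T_C = -13 °C → -13 + 273.15 = 260.15 K.
Carnot COP: COP_R = T_C/(T_H − T_C) = 260.15/(292.15 − 260.15) = 8.130.

COP_R ≈ 8.130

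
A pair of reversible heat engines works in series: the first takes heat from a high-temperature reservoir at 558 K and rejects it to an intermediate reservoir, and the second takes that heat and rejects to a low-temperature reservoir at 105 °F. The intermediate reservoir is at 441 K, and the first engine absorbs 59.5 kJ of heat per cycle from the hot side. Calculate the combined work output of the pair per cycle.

W_total ≈ 26.0 kJ

T_C = 105 °F → (105 − 32) × 5/9 = 40.56 °C = 313.71 K.
Two reversible stages in series are equivalent to a single Carnot engine between T_H and T_C, so η_total = 1 − T_C/T_H = 1 − 313.71/558.00 = 0.4378.
W_total = η_total · Q_H = 0.4378 × 59.5 = 26.0 kJ.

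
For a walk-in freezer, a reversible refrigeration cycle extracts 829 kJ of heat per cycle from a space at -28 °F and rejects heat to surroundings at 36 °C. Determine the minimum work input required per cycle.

T_H = 36 °C → 36 + 273.15 = 309.15 K.
T_C = -28 °F → (-28 − 32) × 5/9 = -33.33 °C = 239.82 K.
The reversible coefficient of performance is COP_R = T_C/(T_H − T_C) = 239.82/69.33 = 3.4589.
W = Q_C/COP_R = 829/3.4589 = 239.7 kJ.

W_in ≈ 239.7 kJ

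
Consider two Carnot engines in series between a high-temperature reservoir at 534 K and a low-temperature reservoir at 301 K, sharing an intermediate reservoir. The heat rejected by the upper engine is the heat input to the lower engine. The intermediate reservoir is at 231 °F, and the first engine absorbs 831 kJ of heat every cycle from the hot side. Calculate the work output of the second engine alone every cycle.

T_m = 231 °F → (231 − 32) × 5/9 = 110.56 °C = 383.71 K.
Heat entering the second stage: Q_m = Q_H·(T_m/T_H) = 831 × 383.71/534.00 = 597 kJ.
Second-stage efficiency η₂ = 1 − T_C/T_m = 1 − 301.00/383.71 = 0.2155, so W₂ = η₂·Q_m = 129 kJ.

W₂ ≈ 129 kJ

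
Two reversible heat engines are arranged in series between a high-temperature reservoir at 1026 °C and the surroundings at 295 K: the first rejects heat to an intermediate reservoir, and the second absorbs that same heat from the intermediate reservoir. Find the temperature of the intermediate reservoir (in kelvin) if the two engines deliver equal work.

T_H = 1026 °C → 1026 + 273.15 = 1299.15 K.
For reversible stages Q_m = Q_H·(T_m/T_H). Setting W₁ = Q_H(1 − T_m/T_H) equal to W₂ = Q_m(1 − T_C/T_m) = Q_H·(T_m − T_C)/T_H gives T_H − T_m = T_m − T_C, so T_m = (T_H + T_C)/2 = (1299.15 + 295.00)/2 = 797.1 K.

T_m ≈ 797.1 K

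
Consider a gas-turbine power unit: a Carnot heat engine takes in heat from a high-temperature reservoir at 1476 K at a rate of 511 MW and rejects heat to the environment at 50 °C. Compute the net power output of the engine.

Ẇ ≈ 399 MW

T_C = 50 °C → 50 + 273.15 = 323.15 K.
For a reversible engine, η = 1 − T_C/T_H = 1 − 323.15/1476.00 = 0.7811.
W = η·Q_H = 0.7811 × 511 = 399 MW.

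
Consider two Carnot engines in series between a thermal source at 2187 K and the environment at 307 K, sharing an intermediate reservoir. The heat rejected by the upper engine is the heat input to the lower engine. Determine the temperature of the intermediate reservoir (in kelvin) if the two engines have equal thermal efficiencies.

Equal efficiencies require 1 − T_m/T_H = 1 − T_C/T_m, i.e. T_m/T_H = T_C/T_m, so T_m = √(T_H·T_C) = √(2187.00 × 307.00) = 819 K.

T_m ≈ 819 K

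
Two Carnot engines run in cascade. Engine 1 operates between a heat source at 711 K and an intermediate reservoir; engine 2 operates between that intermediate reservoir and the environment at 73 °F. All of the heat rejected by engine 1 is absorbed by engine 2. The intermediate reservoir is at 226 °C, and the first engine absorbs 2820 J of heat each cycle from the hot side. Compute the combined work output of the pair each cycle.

W_total ≈ 1650 J

T_C = 73 °F → (73 − 32) × 5/9 = 22.78 °C = 295.93 K.
Two reversible stages in series are equivalent to a single Carnot engine between T_H and T_C, so η_total = 1 − T_C/T_H = 1 − 295.93/711.00 = 0.5838.
W_total = η_total · Q_H = 0.5838 × 2820 = 1650 J.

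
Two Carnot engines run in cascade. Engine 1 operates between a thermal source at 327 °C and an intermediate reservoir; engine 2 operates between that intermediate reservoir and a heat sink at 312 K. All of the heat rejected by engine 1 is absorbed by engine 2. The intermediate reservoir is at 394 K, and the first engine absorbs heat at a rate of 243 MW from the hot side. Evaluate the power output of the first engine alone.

Ẇ₁ ≈ 83.47 MW

T_H = 327 °C → 327 + 273.15 = 600.15 K.
First-stage efficiency η₁ = 1 − T_m/T_H = 1 − 394.00/600.15 = 0.3435.
W₁ = η₁·Q_H = 0.3435 × 243 = 83.47 MW.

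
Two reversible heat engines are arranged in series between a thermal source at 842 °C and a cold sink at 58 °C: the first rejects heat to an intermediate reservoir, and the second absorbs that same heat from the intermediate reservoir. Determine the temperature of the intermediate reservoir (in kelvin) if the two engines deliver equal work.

T_H = 842 °C → 842 + 273.15 = 1115.15 K.
T_C = 58 °C → 58 + 273.15 = 331.15 K.
For reversible stages Q_m = Q_H·(T_m/T_H). Setting W₁ = Q_H(1 − T_m/T_H) equal to W₂ = Q_m(1 − T_C/T_m) = Q_H·(T_m − T_C)/T_H gives T_H − T_m = T_m − T_C, so T_m = (T_H + T_C)/2 = (1115.15 + 331.15)/2 = 723 K.

T_m ≈ 723 K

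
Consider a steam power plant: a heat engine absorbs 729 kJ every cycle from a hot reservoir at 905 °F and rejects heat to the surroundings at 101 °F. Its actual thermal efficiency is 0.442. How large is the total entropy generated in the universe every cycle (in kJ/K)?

T_H = 905 °F → (905 − 32) × 5/9 = 485.00 °C = 758.15 K.
T_C = 101 °F → (101 − 32) × 5/9 = 38.33 °C = 311.48 K.
W = η·Q_H = 0.442 × 729 = 322.2 kJ, so Q_C = Q_H − W = 406.8 kJ.
Reservoir entropy changes: ΔS_H = −Q_H/T_H = −729/758.15 = -0.9616 kJ/K and ΔS_C = +Q_C/T_C = 406.8/311.48 = 1.306 kJ/K.
ΔS_univ = −Q_H/T_H + Q_C/T_C = 0.3444 kJ/K (> 0, since η = 0.442 < η_Carnot = 0.589).

ΔS_univ ≈ 0.3444 kJ/K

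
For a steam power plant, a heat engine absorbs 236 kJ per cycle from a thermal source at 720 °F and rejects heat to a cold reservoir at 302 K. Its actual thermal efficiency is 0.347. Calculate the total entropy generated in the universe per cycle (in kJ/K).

T_H = 720 °F → (720 − 32) × 5/9 = 382.22 °C = 655.37 K.
W = η·Q_H = 0.347 × 236 = 81.89 kJ, so Q_C = Q_H − W = 154.1 kJ.
Entropy balance on the reservoirs: −Q_H/T_H = -0.3601 kJ/K, +Q_C/T_C = 0.5103 kJ/K.
ΔS_univ = −Q_H/T_H + Q_C/T_C = 0.1502 kJ/K (> 0, since η = 0.347 < η_Carnot = 0.539).

ΔS_univ ≈ 0.1502 kJ/K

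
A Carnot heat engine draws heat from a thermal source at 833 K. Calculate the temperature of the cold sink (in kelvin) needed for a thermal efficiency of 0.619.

T_C ≈ 317 K

From η = 1 − T_C/T_H, T_C = T_H·(1 − η) = 833.00 × (1 − 0.619) = 317 K.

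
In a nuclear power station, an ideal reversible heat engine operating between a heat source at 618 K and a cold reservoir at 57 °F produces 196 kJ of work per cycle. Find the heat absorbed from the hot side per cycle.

T_C = 57 °F → (57 − 32) × 5/9 = 13.89 °C = 287.04 K.
The Carnot efficiency is η = 1 − T_C/T_H = 1 − 287.04/618.00 = 0.5355.
Q_H = W/η = 196/0.5355 = 366 kJ.

Q_H ≈ 366 kJ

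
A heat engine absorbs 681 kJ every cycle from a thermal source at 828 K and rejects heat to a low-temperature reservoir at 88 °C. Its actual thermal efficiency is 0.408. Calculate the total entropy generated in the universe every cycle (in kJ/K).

ΔS_univ ≈ 0.294 kJ/K

T_C = 88 °C → 88 + 273.15 = 361.15 K.
W = η·Q_H = 0.408 × 681 = 277.8 kJ, so Q_C = Q_H − W = 403.2 kJ.
Reservoir entropy changes: ΔS_H = −Q_H/T_H = −681/828.00 = -0.8225 kJ/K and ΔS_C = +Q_C/T_C = 403.2/361.15 = 1.116 kJ/K.
ΔS_univ = −Q_H/T_H + Q_C/T_C = 0.294 kJ/K (> 0, since η = 0.408 < η_Carnot = 0.564).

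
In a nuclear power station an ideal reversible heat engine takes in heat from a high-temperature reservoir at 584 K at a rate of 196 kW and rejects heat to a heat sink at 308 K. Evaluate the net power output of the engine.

For a reversible engine, η = 1 − T_C/T_H = 1 − 308.00/584.00 = 0.4726.
W = η·Q_H = 0.4726 × 196 = 92.6 kW.

Ẇ ≈ 92.6 kW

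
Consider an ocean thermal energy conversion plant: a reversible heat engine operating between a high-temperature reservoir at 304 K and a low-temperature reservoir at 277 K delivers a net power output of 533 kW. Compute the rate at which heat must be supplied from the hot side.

η_rev = 1 − T_C/T_H = 1 − 277.00/304.00 = 0.0888.
Q_H = W/η = 533/0.0888 = 6000 kW.

Q̇_H ≈ 6000 kW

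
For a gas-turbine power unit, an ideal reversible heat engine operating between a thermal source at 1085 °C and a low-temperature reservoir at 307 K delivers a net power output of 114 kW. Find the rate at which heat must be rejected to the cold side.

Q̇_C ≈ 33.29 kW

T_H = 1085 °C → 1085 + 273.15 = 1358.15 K.
Since the cycle is reversible, η = 1 − T_C/T_H = 1 − 307.00/1358.15 = 0.7740.
Since Q_C/Q_H = T_C/T_H and Q_H = W/η, Q_C = W·T_C/(T_H − T_C) = 114 × 307.00/1051.15 = 33.29 kW.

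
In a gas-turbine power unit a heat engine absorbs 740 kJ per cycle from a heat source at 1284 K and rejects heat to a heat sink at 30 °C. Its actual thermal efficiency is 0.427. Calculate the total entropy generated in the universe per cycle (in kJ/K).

ΔS_univ ≈ 0.8224 kJ/K

T_C = 30 °C → 30 + 273.15 = 303.15 K.
W = η·Q_H = 0.427 × 740 = 316.0 kJ, so Q_C = Q_H − W = 424.0 kJ.
Entropy balance on the reservoirs: −Q_H/T_H = -0.5763 kJ/K, +Q_C/T_C = 1.399 kJ/K.
ΔS_univ = −Q_H/T_H + Q_C/T_C = 0.8224 kJ/K (> 0, since η = 0.427 < η_Carnot = 0.764).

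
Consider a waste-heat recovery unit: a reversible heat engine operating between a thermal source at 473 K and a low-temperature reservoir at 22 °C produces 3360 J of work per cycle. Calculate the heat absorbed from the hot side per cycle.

T_C = 22 °C → 22 + 273.15 = 295.15 K.
For a reversible engine, η = 1 − T_C/T_H = 1 − 295.15/473.00 = 0.3760.
Q_H = W/η = 3360/0.3760 = 8940 J.

Q_H ≈ 8940 J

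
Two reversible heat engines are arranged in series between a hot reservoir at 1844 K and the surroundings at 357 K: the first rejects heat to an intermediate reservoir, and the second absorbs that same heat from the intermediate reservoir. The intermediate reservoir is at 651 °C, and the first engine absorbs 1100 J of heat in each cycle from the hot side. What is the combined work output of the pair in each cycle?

Two reversible stages in series are equivalent to a single Carnot engine between T_H and T_C, so η_total = 1 − T_C/T_H = 1 − 357.00/1844.00 = 0.8064.
W_total = η_total · Q_H = 0.8064 × 1100 = 887 J.

W_total ≈ 887 J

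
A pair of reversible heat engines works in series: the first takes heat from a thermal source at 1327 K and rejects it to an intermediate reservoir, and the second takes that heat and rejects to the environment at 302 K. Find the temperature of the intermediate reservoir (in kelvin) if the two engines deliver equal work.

T_m ≈ 814.5 K

For reversible stages Q_m = Q_H·(T_m/T_H). Setting W₁ = Q_H(1 − T_m/T_H) equal to W₂ = Q_m(1 − T_C/T_m) = Q_H·(T_m − T_C)/T_H gives T_H − T_m = T_m − T_C, so T_m = (T_H + T_C)/2 = (1327.00 + 302.00)/2 = 814.5 K.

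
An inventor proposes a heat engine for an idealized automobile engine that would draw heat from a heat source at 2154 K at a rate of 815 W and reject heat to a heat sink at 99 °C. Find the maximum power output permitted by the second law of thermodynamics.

Ẇ_max ≈ 674 W

T_C = 99 °C → 99 + 273.15 = 372.15 K.
The upper bound on efficiency is η_max = 1 − T_C/T_H = 1 − 372.15/2154.00 = 0.8272.
W_max = η_max · Q_H = 0.8272 × 815 = 674 W.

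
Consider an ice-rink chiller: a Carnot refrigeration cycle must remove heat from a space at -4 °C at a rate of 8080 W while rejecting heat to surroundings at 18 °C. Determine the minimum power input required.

Ẇ_in ≈ 660 W

T_H = 18 °C → 18 + 273.15 = 291.15 K.
T_C = -4 °C → -4 + 273.15 = 269.15 K.
The reversible coefficient of performance is COP_R = T_C/(T_H − T_C) = 269.15/22.00 = 12.2341.
W = Q_C/COP_R = 8080/12.2341 = 660 W.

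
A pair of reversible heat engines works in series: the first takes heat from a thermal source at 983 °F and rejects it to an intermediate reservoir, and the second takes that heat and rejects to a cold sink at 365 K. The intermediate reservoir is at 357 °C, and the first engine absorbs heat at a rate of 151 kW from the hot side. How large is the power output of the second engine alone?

T_H = 983 °F → (983 − 32) × 5/9 = 528.33 °C = 801.48 K.
T_m = 357 °C → 357 + 273.15 = 630.15 K.
Heat entering the second stage: Q_m = Q_H·(T_m/T_H) = 151 × 630.15/801.48 = 118.7 kW.
Second-stage efficiency η₂ = 1 − T_C/T_m = 1 − 365.00/630.15 = 0.4208, so W₂ = η₂·Q_m = 49.95 kW.

Ẇ₂ ≈ 49.95 kW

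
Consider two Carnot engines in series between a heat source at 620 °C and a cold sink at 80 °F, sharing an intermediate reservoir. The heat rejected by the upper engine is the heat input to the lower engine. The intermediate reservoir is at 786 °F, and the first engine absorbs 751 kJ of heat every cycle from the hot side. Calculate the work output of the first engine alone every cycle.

W₁ ≈ 169.1 kJ

T_H = 620 °C → 620 + 273.15 = 893.15 K.
T_C = 80 °F → (80 − 32) × 5/9 = 26.67 °C = 299.82 K.
T_m = 786 °F → (786 − 32) × 5/9 = 418.89 °C = 692.04 K.
First-stage efficiency η₁ = 1 − T_m/T_H = 1 − 692.04/893.15 = 0.2252.
W₁ = η₁·Q_H = 0.2252 × 751 = 169.1 kJ.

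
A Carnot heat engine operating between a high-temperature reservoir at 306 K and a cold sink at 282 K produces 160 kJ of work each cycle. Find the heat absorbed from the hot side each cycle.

Since the cycle is reversible, η = 1 − T_C/T_H = 1 − 282.00/306.00 = 0.0784.
Q_H = W/η = 160/0.0784 = 2040 kJ.

Q_H ≈ 2040 kJ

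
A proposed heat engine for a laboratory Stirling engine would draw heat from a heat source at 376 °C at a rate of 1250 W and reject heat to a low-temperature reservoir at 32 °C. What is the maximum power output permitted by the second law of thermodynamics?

Ẇ_max ≈ 662 W

T_H = 376 °C → 376 + 273.15 = 649.15 K.
T_C = 32 °C → 32 + 273.15 = 305.15 K.
The upper bound on efficiency is η_max = 1 − T_C/T_H = 1 − 305.15/649.15 = 0.5299.
W_max = η_max · Q_H = 0.5299 × 1250 = 662 W.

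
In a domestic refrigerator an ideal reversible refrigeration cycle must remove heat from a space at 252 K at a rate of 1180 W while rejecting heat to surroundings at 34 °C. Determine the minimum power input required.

T_H = 34 °C → 34 + 273.15 = 307.15 K.
For a reversible refrigerator, COP_R = T_C/(T_H − T_C) = 252.00/55.15 = 4.5694.
W = Q_C/COP_R = 1180/4.5694 = 258 W.

Ẇ_in ≈ 258 W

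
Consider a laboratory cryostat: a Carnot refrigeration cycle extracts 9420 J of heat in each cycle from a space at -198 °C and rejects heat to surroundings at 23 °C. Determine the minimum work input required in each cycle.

W_in ≈ 27700 J

T_H = 23 °C → 23 + 273.15 = 296.15 K.
T_C = -198 °C → -198 + 273.15 = 75.15 K.
For a reversible refrigerator, COP_R = T_C/(T_H − T_C) = 75.15/221.00 = 0.3400.
W = Q_C/COP_R = 9420/0.3400 = 27700 J.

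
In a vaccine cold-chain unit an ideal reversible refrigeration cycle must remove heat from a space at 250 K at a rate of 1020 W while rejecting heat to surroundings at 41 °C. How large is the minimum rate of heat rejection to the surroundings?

Q̇_H ≈ 1280 W

T_H = 41 °C → 41 + 273.15 = 314.15 K.
For a reversible cycle Q_H/Q_C = T_H/T_C, so Q_H = Q_C·T_H/T_C = 1020 × 314.15/250.00 = 1280 W.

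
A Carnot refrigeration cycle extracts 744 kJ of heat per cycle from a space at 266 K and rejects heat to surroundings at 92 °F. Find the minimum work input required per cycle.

T_H = 92 °F → (92 − 32) × 5/9 = 33.33 °C = 306.48 K.
Carnot COP: COP_R = T_C/(T_H − T_C) = 266.00/40.48 = 6.5706.
W = Q_C/COP_R = 744/6.5706 = 113 kJ.

W_in ≈ 113 kJ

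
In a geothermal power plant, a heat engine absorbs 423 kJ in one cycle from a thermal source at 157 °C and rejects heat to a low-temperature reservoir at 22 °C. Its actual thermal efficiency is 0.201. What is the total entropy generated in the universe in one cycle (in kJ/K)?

ΔS_univ ≈ 0.1617 kJ/K

T_H = 157 °C → 157 + 273.15 = 430.15 K.
T_C = 22 °C → 22 + 273.15 = 295.15 K.
W = η·Q_H = 0.201 × 423 = 85.02 kJ, so Q_C = Q_H − W = 338.0 kJ.
Reservoir entropy changes: ΔS_H = −Q_H/T_H = −423/430.15 = -0.9834 kJ/K and ΔS_C = +Q_C/T_C = 338.0/295.15 = 1.145 kJ/K.
ΔS_univ = −Q_H/T_H + Q_C/T_C = 0.1617 kJ/K (> 0, since η = 0.201 < η_Carnot = 0.314).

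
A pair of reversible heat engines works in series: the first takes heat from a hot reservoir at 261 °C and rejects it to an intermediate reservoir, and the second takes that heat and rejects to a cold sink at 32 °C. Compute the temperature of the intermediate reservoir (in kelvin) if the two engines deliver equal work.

T_m ≈ 420 K

T_H = 261 °C → 261 + 273.15 = 534.15 K.
T_C = 32 °C → 32 + 273.15 = 305.15 K.
For reversible stages Q_m = Q_H·(T_m/T_H). Setting W₁ = Q_H(1 − T_m/T_H) equal to W₂ = Q_m(1 − T_C/T_m) = Q_H·(T_m − T_C)/T_H gives T_H − T_m = T_m − T_C, so T_m = (T_H + T_C)/2 = (534.15 + 305.15)/2 = 420 K.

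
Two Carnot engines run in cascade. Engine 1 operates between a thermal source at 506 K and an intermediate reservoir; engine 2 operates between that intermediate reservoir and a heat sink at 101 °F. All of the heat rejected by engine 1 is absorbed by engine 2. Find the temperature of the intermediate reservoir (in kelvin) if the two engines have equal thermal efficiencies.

T_C = 101 °F → (101 − 32) × 5/9 = 38.33 °C = 311.48 K.
Equal efficiencies require 1 − T_m/T_H = 1 − T_C/T_m, i.e. T_m/T_H = T_C/T_m, so T_m = √(T_H·T_C) = √(506.00 × 311.48) = 397.0 K.

T_m ≈ 397.0 K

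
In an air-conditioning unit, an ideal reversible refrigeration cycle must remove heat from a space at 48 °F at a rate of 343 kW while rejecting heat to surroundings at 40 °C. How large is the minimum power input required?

Ẇ_in ≈ 37.84 kW

T_H = 40 °C → 40 + 273.15 = 313.15 K.
T_C = 48 °F → (48 − 32) × 5/9 = 8.89 °C = 282.04 K.
For a reversible refrigerator, COP_R = T_C/(T_H − T_C) = 282.04/31.11 = 9.0655.
W = Q_C/COP_R = 343/9.0655 = 37.84 kW.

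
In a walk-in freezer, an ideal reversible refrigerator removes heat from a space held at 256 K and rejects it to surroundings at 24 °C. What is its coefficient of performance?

T_H = 24 °C → 24 + 273.15 = 297.15 K.
Carnot COP: COP_R = T_C/(T_H − T_C) = 256.00/(297.15 − 256.00) = 6.22.

COP_R ≈ 6.22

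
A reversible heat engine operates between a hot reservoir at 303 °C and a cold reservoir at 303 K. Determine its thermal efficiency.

T_H = 303 °C → 303 + 273.15 = 576.15 K.
η_rev = 1 − T_C/T_H = 1 − 303.00/576.15 = 0.474.

η ≈ 0.474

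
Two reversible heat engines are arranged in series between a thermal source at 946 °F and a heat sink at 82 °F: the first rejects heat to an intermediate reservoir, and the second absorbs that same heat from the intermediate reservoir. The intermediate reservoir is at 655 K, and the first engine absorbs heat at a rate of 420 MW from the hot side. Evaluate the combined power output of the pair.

Ẇ_total ≈ 258.2 MW

T_H = 946 °F → (946 − 32) × 5/9 = 507.78 °C = 780.93 K.
T_C = 82 °F → (82 − 32) × 5/9 = 27.78 °C = 300.93 K.
Two reversible stages in series are equivalent to a single Carnot engine between T_H and T_C, so η_total = 1 − T_C/T_H = 1 − 300.93/780.93 = 0.6147.
W_total = η_total · Q_H = 0.6147 × 420 = 258.2 MW.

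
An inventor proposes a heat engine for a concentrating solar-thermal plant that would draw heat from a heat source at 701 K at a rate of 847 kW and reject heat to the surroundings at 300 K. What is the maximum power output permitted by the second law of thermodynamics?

Ẇ_max ≈ 485 kW

No engine can exceed the Carnot limit: η_max = 1 − T_C/T_H = 1 − 300.00/701.00 = 0.5720.
W_max = η_max · Q_H = 0.5720 × 847 = 485 kW.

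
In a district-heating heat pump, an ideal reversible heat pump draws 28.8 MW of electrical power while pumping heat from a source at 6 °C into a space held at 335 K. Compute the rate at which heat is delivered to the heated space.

T_C = 6 °C → 6 + 273.15 = 279.15 K.
The Carnot heat-pump COP is COP_HP = T_H/(T_H − T_C) = 335.00/55.85 = 5.9982.
Q_H = COP_HP · W = 5.9982 × 28.8 = 173 MW.

Q̇_H ≈ 173 MW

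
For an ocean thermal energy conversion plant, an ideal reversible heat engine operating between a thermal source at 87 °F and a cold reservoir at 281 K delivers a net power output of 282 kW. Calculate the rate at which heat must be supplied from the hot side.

T_H = 87 °F → (87 − 32) × 5/9 = 30.56 °C = 303.71 K.
η_rev = 1 − T_C/T_H = 1 − 281.00/303.71 = 0.0748.
Q_H = W/η = 282/0.0748 = 3770 kW.

Q̇_H ≈ 3770 kW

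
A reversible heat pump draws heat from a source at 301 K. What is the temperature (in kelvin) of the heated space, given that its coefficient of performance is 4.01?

COP_HP = T_H/(T_H − T_C) ⇒ T_H = T_C·COP_HP/(COP_HP − 1) = 301.00 × 4.01/(4.01 − 1) = 401.0 K.

T_H ≈ 401.0 K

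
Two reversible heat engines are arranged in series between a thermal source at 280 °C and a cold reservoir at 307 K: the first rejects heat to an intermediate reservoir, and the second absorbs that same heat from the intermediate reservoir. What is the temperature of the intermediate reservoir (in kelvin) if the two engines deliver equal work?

T_m ≈ 430 K

T_H = 280 °C → 280 + 273.15 = 553.15 K.
For reversible stages Q_m = Q_H·(T_m/T_H). Setting W₁ = Q_H(1 − T_m/T_H) equal to W₂ = Q_m(1 − T_C/T_m) = Q_H·(T_m − T_C)/T_H gives T_H − T_m = T_m − T_C, so T_m = (T_H + T_C)/2 = (553.15 + 307.00)/2 = 430 K.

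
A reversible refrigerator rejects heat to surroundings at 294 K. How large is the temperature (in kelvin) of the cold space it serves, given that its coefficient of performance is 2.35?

T_C ≈ 206.2 K

COP_R = T_C/(T_H − T_C) ⇒ T_C = T_H·COP_R/(1 + COP_R) = 294.00 × 2.35/(1 + 2.35) = 206.2 K.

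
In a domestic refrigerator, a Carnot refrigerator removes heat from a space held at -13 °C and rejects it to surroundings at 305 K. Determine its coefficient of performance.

COP_R ≈ 5.80

T_C = -13 °C → -13 + 273.15 = 260.15 K.
Carnot COP: COP_R = T_C/(T_H − T_C) = 260.15/(305.00 − 260.15) = 5.80.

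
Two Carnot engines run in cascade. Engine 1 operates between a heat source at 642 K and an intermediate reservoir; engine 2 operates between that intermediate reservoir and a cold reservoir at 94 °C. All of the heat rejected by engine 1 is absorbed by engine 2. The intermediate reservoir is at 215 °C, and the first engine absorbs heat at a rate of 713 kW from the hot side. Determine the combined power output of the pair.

Ẇ_total ≈ 305 kW

T_C = 94 °C → 94 + 273.15 = 367.15 K.
Two reversible stages in series are equivalent to a single Carnot engine between T_H and T_C, so η_total = 1 − T_C/T_H = 1 − 367.15/642.00 = 0.4281.
W_total = η_total · Q_H = 0.4281 × 713 = 305 kW.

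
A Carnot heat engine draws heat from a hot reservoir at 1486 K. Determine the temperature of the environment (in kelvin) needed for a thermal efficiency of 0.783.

T_C ≈ 322.5 K

From η = 1 − T_C/T_H, T_C = T_H·(1 − η) = 1486.00 × (1 − 0.783) = 322.5 K.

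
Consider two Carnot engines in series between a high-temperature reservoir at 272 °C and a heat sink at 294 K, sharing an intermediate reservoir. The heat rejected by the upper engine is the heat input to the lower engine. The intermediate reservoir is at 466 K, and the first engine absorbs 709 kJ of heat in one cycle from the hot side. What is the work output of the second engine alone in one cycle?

W₂ ≈ 224 kJ

T_H = 272 °C → 272 + 273.15 = 545.15 K.
Heat entering the second stage: Q_m = Q_H·(T_m/T_H) = 709 × 466.00/545.15 = 606 kJ.
Second-stage efficiency η₂ = 1 − T_C/T_m = 1 − 294.00/466.00 = 0.3691, so W₂ = η₂·Q_m = 224 kJ.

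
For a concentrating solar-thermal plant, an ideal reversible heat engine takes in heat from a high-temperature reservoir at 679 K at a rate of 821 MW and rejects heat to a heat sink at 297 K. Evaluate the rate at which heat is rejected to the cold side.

For a reversible engine, η = 1 − T_C/T_H = 1 − 297.00/679.00 = 0.5626.
For a reversible cycle Q_C/Q_H = T_C/T_H, so Q_C = 821 × 297.00/679.00 = 359.1 MW.

Q̇_C ≈ 359.1 MW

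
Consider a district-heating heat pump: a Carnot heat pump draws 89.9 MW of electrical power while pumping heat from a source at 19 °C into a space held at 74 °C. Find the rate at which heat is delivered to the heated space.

Q̇_H ≈ 567 MW

T_H = 74 °C → 74 + 273.15 = 347.15 K.
T_C = 19 °C → 19 + 273.15 = 292.15 K.
The Carnot heat-pump COP is COP_HP = T_H/(T_H − T_C) = 347.15/55.00 = 6.3118.
Q_H = COP_HP · W = 6.3118 × 89.9 = 567 MW.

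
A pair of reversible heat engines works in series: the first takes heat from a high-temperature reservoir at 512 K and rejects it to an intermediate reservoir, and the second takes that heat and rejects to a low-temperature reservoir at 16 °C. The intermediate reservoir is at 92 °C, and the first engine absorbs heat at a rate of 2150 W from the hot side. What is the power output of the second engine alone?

T_C = 16 °C → 16 + 273.15 = 289.15 K.
T_m = 92 °C → 92 + 273.15 = 365.15 K.
Heat entering the second stage: Q_m = Q_H·(T_m/T_H) = 2150 × 365.15/512.00 = 1530 W.
Second-stage efficiency η₂ = 1 − T_C/T_m = 1 − 289.15/365.15 = 0.2081, so W₂ = η₂·Q_m = 319 W.

Ẇ₂ ≈ 319 W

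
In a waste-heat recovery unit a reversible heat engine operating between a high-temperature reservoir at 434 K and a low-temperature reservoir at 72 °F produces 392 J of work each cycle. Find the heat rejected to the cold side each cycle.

T_C = 72 °F → (72 − 32) × 5/9 = 22.22 °C = 295.37 K.
η_rev = 1 − T_C/T_H = 1 − 295.37/434.00 = 0.3194.
Since Q_C/Q_H = T_C/T_H and Q_H = W/η, Q_C = W·T_C/(T_H − T_C) = 392 × 295.37/138.63 = 835 J.

Q_C ≈ 835 J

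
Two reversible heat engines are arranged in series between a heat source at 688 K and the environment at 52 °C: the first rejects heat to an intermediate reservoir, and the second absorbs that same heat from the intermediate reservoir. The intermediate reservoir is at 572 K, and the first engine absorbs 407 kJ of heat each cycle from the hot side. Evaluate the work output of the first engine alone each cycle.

W₁ ≈ 68.6 kJ

T_C = 52 °C → 52 + 273.15 = 325.15 K.
First-stage efficiency η₁ = 1 − T_m/T_H = 1 − 572.00/688.00 = 0.1686.
W₁ = η₁·Q_H = 0.1686 × 407 = 68.6 kJ.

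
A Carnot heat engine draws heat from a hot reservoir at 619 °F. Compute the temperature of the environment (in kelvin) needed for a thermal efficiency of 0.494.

T_H = 619 °F → (619 − 32) × 5/9 = 326.11 °C = 599.26 K.
From η = 1 − T_C/T_H, T_C = T_H·(1 − η) = 599.26 × (1 − 0.494) = 303.2 K.

T_C ≈ 303.2 K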